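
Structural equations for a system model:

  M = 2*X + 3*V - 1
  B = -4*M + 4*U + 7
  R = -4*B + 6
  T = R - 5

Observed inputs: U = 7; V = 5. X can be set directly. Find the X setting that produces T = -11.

Substituting into the M equation gives M = 2*X + 14.
Substituting into the B equation gives B = -8*X - 21.
So R = 32*X + 90.
Substituting into the T equation gives T = 32*X + 85.
Solve 32*X + 85 = -11: X = (-11 - 85) / 32 = -3.

X = -3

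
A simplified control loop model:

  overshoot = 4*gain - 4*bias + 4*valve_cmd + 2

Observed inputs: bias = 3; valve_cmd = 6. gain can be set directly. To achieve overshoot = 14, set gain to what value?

gain = 0

Substituting into the overshoot equation gives overshoot = 4*gain + 14.
Solve 4*gain + 14 = 14: gain = (14 - 14) / 4 = 0.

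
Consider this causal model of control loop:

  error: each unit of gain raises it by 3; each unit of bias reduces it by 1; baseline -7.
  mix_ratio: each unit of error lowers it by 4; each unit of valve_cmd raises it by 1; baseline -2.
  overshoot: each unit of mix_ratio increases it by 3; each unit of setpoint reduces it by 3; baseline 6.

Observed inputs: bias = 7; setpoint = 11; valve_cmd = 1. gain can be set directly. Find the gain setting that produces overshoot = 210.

Substituting into the error equation gives error = 3*gain - 14.
So mix_ratio = -12*gain + 55.
Substituting into the overshoot equation gives overshoot = -36*gain + 138.
Solve -36*gain + 138 = 210: gain = (210 - 138) / -36 = -2.

gain = -2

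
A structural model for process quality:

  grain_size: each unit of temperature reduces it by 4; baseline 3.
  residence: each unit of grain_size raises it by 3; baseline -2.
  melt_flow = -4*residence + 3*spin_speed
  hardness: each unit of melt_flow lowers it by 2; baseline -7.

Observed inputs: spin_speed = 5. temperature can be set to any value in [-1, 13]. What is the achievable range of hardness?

-1229 to 115

Substituting into the residence equation gives residence = -12*temperature + 7.
melt_flow becomes 48*temperature - 13.
This gives hardness = -96*temperature + 19.
Linear in temperature, so extremes are at the endpoints: temperature = -1 gives hardness = 115; temperature = 13 gives hardness = -1229.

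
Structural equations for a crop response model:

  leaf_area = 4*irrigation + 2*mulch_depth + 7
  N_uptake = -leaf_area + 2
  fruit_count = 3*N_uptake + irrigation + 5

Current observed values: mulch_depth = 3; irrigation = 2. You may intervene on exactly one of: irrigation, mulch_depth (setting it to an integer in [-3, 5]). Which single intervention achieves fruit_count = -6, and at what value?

Intervening on irrigation: with other inputs at their observed values, fruit_count = -11*irrigation - 28. Solving for -6 gives irrigation = -2, within [-3, 5].
Intervening on mulch_depth: fruit_count = -6*mulch_depth - 32. Reaching -6 requires mulch_depth = -13/3, not an integer.

set irrigation = -2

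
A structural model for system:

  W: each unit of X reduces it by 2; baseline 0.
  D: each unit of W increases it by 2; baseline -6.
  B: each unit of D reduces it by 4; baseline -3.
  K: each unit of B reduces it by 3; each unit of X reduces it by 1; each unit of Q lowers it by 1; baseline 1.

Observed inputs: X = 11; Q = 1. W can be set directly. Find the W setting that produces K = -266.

Intervening on W fixes its value directly, overriding its dependence on X.
Substituting into the B equation gives B = -8*W + 21.
K becomes 24*W - 74.
Solve 24*W - 74 = -266: W = (-266 + 74) / 24 = -8.

W = -8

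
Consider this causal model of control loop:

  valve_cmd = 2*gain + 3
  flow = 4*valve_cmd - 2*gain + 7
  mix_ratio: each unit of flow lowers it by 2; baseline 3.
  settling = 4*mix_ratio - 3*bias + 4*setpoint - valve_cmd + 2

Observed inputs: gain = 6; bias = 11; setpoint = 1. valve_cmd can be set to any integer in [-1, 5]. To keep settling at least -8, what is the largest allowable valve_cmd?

valve_cmd = 1

Intervening on valve_cmd fixes its value directly, overriding its dependence on gain.
Substituting into the flow equation gives flow = 4*valve_cmd - 5.
Substituting into the mix_ratio equation gives mix_ratio = -8*valve_cmd + 13.
Substituting into the settling equation gives settling = -33*valve_cmd + 25.
Require -33*valve_cmd + 25 ≥ -8, so valve_cmd ≤ 1.
The largest integer in [-1, 5] satisfying this is 1.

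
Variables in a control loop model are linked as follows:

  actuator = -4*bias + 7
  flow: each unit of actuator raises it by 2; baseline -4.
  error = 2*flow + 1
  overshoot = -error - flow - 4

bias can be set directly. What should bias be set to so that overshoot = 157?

bias = 8

Substituting into the flow equation gives flow = -8*bias + 10.
Substituting into the error equation gives error = -16*bias + 21.
Substituting into the overshoot equation gives overshoot = 24*bias - 35.
Solve 24*bias - 35 = 157: bias = (157 + 35) / 24 = 8.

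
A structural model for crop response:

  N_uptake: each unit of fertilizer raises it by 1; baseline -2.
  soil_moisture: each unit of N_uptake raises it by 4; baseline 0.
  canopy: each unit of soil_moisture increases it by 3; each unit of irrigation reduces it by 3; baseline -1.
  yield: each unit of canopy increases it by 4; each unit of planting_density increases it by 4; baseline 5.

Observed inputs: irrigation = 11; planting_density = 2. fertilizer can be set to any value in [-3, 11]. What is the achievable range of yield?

-363 to 309

Substituting into the soil_moisture equation gives soil_moisture = 4*fertilizer - 8.
Substituting into the canopy equation gives canopy = 12*fertilizer - 58.
yield becomes 48*fertilizer - 219.
Linear in fertilizer, so extremes are at the endpoints: fertilizer = -3 gives yield = -363; fertilizer = 11 gives yield = 309.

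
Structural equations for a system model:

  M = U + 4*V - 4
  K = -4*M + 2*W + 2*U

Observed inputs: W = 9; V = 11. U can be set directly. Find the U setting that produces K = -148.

Substituting into the M equation gives M = U + 40.
Substituting into the K equation gives K = -2*U - 142.
Solve -2*U - 142 = -148: U = (-148 + 142) / -2 = 3.

U = 3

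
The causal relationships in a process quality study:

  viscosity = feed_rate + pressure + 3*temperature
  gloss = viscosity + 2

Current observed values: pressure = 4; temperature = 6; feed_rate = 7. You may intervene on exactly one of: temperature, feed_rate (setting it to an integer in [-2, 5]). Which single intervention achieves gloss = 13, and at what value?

Intervening on temperature: with other inputs at their observed values, gloss = 3*temperature + 13. Solving for 13 gives temperature = 0, within [-2, 5].
Intervening on feed_rate: gloss = feed_rate + 24. Reaching 13 requires feed_rate = -11, outside [-2, 5].

set temperature = 0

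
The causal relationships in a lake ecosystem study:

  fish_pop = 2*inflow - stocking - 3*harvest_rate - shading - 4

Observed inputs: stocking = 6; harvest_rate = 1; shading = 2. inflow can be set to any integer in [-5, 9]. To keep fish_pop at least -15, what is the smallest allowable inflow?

inflow = 0

Substituting into the fish_pop equation gives fish_pop = 2*inflow - 15.
Require 2*inflow - 15 ≥ -15, so inflow ≥ 0.
The smallest integer in [-5, 9] satisfying this is 0.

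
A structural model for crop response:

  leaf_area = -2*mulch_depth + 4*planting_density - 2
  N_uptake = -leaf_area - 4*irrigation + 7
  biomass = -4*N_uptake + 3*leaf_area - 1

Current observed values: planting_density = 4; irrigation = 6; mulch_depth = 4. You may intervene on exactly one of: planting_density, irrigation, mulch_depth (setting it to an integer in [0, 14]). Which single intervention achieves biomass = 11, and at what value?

set mulch_depth = 11

Intervening on planting_density: biomass = 28*planting_density - 3. Reaching 11 requires planting_density = 1/2, not an integer.
Intervening on irrigation: biomass = 16*irrigation + 13. Reaching 11 requires irrigation = -1/8, not an integer.
Intervening on mulch_depth: with other inputs at their observed values, biomass = -14*mulch_depth + 165. Solving for 11 gives mulch_depth = 11, within [0, 14].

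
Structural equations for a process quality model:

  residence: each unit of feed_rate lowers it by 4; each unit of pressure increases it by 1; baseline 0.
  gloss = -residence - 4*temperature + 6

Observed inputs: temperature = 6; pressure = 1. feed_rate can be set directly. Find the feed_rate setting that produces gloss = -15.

feed_rate = 1

Substituting into the residence equation gives residence = -4*feed_rate + 1.
Substituting into the gloss equation gives gloss = 4*feed_rate - 19.
Solve 4*feed_rate - 19 = -15: feed_rate = (-15 + 19) / 4 = 1.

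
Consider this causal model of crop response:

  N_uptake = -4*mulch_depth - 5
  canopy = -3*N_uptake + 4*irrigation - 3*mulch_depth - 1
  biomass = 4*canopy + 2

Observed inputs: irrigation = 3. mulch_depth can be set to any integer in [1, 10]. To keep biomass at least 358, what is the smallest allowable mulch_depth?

Substituting into the canopy equation gives canopy = 9*mulch_depth + 26.
Substituting into the biomass equation gives biomass = 36*mulch_depth + 106.
Require 36*mulch_depth + 106 ≥ 358, so mulch_depth ≥ 7.
The smallest integer in [1, 10] satisfying this is 7.

mulch_depth = 7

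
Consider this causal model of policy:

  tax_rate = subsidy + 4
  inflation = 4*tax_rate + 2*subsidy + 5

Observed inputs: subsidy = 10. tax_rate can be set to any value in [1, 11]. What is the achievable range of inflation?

Intervening on tax_rate fixes its value directly, overriding its dependence on subsidy.
Substituting into the inflation equation gives inflation = 4*tax_rate + 25.
Linear in tax_rate, so extremes are at the endpoints: tax_rate = 1 gives inflation = 29; tax_rate = 11 gives inflation = 69.

29 to 69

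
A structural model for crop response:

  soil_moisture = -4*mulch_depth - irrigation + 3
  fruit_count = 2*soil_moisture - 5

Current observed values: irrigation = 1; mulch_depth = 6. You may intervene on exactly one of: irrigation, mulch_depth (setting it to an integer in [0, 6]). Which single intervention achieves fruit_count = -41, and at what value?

set mulch_depth = 5

Intervening on irrigation: fruit_count = -2*irrigation - 47. Reaching -41 requires irrigation = -3, outside [0, 6].
Intervening on mulch_depth: with other inputs at their observed values, fruit_count = -8*mulch_depth - 1. Solving for -41 gives mulch_depth = 5, within [0, 6].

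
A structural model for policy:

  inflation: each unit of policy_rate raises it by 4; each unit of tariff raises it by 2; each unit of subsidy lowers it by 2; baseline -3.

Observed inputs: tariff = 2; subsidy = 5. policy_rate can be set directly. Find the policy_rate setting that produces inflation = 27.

Substituting into the inflation equation gives inflation = 4*policy_rate - 9.
Solve 4*policy_rate - 9 = 27: policy_rate = (27 + 9) / 4 = 9.

policy_rate = 9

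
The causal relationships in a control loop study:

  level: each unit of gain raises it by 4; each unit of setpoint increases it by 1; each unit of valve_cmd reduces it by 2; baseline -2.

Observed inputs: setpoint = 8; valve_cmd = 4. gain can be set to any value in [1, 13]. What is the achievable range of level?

Substituting into the level equation gives level = 4*gain - 2.
Linear in gain, so extremes are at the endpoints: gain = 1 gives level = 2; gain = 13 gives level = 50.

2 to 50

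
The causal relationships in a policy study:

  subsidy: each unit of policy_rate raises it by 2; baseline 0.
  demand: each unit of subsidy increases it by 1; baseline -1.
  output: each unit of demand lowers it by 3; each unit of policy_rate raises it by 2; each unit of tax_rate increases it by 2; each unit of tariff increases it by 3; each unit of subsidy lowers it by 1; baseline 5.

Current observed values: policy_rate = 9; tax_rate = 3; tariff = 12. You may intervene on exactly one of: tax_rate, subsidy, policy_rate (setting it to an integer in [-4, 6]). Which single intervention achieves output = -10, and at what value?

set tax_rate = 0

Intervening on tax_rate: with other inputs at their observed values, output = 2*tax_rate - 10. Solving for -10 gives tax_rate = 0, within [-4, 6].
Intervening on subsidy: output = -4*subsidy + 68. Reaching -10 requires subsidy = 39/2, not an integer.
Intervening on policy_rate: output = -6*policy_rate + 50. Reaching -10 requires policy_rate = 10, outside [-4, 6].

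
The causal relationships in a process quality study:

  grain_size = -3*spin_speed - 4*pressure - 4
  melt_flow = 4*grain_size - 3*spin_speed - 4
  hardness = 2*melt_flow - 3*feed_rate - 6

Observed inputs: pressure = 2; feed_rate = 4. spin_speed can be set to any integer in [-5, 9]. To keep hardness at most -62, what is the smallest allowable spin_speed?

spin_speed = -2

Substituting into the grain_size equation gives grain_size = -3*spin_speed - 12.
Substituting into the melt_flow equation gives melt_flow = -15*spin_speed - 52.
Substituting into the hardness equation gives hardness = -30*spin_speed - 122.
Require -30*spin_speed - 122 ≤ -62, so spin_speed ≥ -2.
The smallest integer in [-5, 9] satisfying this is -2.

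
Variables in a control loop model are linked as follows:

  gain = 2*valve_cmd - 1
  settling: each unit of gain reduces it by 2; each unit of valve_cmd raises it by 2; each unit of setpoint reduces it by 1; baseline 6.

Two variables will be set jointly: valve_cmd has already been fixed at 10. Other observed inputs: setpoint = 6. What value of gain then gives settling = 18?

With valve_cmd held at 10:
Intervening on gain fixes its value directly, overriding its dependence on valve_cmd.
Substituting into the settling equation gives settling = -2*gain + 20.
Solve -2*gain + 20 = 18: gain = (18 - 20) / -2 = 1.

gain = 1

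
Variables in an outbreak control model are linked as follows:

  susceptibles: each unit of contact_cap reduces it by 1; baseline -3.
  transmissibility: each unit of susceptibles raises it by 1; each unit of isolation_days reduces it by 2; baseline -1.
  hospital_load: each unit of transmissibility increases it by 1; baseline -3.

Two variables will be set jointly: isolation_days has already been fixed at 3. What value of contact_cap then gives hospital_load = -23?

With isolation_days held at 3:
Substituting into the transmissibility equation gives transmissibility = -contact_cap - 10.
So hospital_load = -contact_cap - 13.
Solve -contact_cap - 13 = -23: contact_cap = (-23 + 13) / -1 = 10.

contact_cap = 10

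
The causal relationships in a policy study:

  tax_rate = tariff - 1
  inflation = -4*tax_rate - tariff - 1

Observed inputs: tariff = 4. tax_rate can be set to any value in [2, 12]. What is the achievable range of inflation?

-53 to -13

Intervening on tax_rate fixes its value directly, overriding its dependence on tariff.
Substituting into the inflation equation gives inflation = -4*tax_rate - 5.
Linear in tax_rate, so extremes are at the endpoints: tax_rate = 2 gives inflation = -13; tax_rate = 12 gives inflation = -53.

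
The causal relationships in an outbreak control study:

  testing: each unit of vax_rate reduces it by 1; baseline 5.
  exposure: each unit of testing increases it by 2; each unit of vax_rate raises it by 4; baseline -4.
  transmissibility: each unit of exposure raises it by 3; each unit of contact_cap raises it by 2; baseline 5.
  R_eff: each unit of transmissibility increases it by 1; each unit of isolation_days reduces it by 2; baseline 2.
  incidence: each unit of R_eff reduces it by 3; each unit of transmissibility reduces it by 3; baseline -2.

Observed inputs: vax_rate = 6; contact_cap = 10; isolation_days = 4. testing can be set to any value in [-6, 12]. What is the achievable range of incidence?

-926 to -278

Intervening on testing fixes its value directly, overriding its dependence on vax_rate.
Substituting into the exposure equation gives exposure = 2*testing + 20.
Substituting into the transmissibility equation gives transmissibility = 6*testing + 85.
This gives R_eff = 6*testing + 79.
Substituting into the incidence equation gives incidence = -36*testing - 494.
Linear in testing, so extremes are at the endpoints: testing = -6 gives incidence = -278; testing = 12 gives incidence = -926.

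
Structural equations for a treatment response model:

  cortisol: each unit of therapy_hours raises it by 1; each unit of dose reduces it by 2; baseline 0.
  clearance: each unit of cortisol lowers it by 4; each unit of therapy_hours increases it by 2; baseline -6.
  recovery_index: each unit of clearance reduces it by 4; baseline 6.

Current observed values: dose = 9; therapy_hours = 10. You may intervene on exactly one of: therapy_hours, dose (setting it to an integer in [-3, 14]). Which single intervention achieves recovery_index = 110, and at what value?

set dose = 0

Intervening on therapy_hours: recovery_index = 8*therapy_hours - 258. Reaching 110 requires therapy_hours = 46, outside [-3, 14].
Intervening on dose: with other inputs at their observed values, recovery_index = -32*dose + 110. Solving for 110 gives dose = 0, within [-3, 14].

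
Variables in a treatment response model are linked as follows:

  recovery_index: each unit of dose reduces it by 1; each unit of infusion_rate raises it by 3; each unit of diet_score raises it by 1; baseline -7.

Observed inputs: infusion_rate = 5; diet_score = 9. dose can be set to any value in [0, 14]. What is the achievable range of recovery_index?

Substituting into the recovery_index equation gives recovery_index = -dose + 17.
Linear in dose, so extremes are at the endpoints: dose = 0 gives recovery_index = 17; dose = 14 gives recovery_index = 3.

3 to 17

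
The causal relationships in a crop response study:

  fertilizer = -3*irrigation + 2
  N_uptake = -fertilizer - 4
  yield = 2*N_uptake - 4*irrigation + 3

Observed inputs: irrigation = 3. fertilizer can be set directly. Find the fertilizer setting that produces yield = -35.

fertilizer = 9

Intervening on fertilizer fixes its value directly, overriding its dependence on irrigation.
Substituting into the yield equation gives yield = -2*fertilizer - 17.
Solve -2*fertilizer - 17 = -35: fertilizer = (-35 + 17) / -2 = 9.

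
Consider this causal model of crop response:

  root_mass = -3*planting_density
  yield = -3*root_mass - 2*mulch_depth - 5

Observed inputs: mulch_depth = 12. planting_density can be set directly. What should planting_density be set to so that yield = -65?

Substituting into the yield equation gives yield = 9*planting_density - 29.
Solve 9*planting_density - 29 = -65: planting_density = (-65 + 29) / 9 = -4.

planting_density = -4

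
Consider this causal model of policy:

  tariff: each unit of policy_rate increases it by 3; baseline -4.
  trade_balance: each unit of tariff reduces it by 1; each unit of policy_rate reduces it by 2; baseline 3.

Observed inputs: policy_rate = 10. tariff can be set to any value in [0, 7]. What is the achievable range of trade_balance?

Intervening on tariff fixes its value directly, overriding its dependence on policy_rate.
Substituting into the trade_balance equation gives trade_balance = -tariff - 17.
Linear in tariff, so extremes are at the endpoints: tariff = 0 gives trade_balance = -17; tariff = 7 gives trade_balance = -24.

-24 to -17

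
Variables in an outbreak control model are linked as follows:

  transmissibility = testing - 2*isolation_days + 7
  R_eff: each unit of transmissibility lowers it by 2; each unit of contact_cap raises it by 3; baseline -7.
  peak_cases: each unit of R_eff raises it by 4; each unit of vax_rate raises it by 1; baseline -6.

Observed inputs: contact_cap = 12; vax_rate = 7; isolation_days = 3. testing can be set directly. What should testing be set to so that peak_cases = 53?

testing = 7

Substituting into the transmissibility equation gives transmissibility = testing + 1.
Substituting into the R_eff equation gives R_eff = -2*testing + 27.
So peak_cases = -8*testing + 109.
Solve -8*testing + 109 = 53: testing = (53 - 109) / -8 = 7.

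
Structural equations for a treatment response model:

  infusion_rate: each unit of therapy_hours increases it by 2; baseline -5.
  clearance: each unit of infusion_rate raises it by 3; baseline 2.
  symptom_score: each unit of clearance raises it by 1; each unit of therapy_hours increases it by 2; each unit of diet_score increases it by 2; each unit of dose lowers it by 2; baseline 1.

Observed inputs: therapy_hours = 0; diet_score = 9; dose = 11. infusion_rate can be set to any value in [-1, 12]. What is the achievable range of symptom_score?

-4 to 35

Intervening on infusion_rate fixes its value directly, overriding its dependence on therapy_hours.
Substituting into the symptom_score equation gives symptom_score = 3*infusion_rate - 1.
Linear in infusion_rate, so extremes are at the endpoints: infusion_rate = -1 gives symptom_score = -4; infusion_rate = 12 gives symptom_score = 35.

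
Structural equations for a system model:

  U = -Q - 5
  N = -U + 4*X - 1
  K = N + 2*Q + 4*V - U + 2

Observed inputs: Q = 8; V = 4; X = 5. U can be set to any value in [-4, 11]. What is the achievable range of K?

31 to 61

Intervening on U fixes its value directly, overriding its dependence on Q.
Substituting into the N equation gives N = -U + 19.
K becomes -2*U + 53.
Linear in U, so extremes are at the endpoints: U = -4 gives K = 61; U = 11 gives K = 31.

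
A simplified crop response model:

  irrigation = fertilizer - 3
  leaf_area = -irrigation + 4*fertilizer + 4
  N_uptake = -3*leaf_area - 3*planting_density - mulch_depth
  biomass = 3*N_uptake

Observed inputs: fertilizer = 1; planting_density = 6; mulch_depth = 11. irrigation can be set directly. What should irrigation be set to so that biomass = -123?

irrigation = 4

Intervening on irrigation fixes its value directly, overriding its dependence on fertilizer.
Substituting into the leaf_area equation gives leaf_area = -irrigation + 8.
This gives N_uptake = 3*irrigation - 53.
So biomass = 9*irrigation - 159.
Solve 9*irrigation - 159 = -123: irrigation = (-123 + 159) / 9 = 4.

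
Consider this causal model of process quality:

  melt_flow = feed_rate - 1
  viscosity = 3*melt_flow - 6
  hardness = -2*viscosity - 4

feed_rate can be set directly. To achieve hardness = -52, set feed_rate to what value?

Substituting into the viscosity equation gives viscosity = 3*feed_rate - 9.
This gives hardness = -6*feed_rate + 14.
Solve -6*feed_rate + 14 = -52: feed_rate = (-52 - 14) / -6 = 11.

feed_rate = 11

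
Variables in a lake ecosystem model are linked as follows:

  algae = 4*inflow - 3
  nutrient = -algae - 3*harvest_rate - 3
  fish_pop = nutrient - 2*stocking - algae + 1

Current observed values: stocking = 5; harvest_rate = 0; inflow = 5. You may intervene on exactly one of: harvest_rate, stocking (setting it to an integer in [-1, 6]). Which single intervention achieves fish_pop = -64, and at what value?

Intervening on harvest_rate: with other inputs at their observed values, fish_pop = -3*harvest_rate - 46. Solving for -64 gives harvest_rate = 6, within [-1, 6].
Intervening on stocking: fish_pop = -2*stocking - 36. Reaching -64 requires stocking = 14, outside [-1, 6].

set harvest_rate = 6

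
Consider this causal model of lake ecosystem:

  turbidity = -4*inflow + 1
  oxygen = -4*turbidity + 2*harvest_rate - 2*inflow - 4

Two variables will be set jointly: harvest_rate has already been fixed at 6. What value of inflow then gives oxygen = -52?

inflow = -4

With harvest_rate held at 6:
Substituting into the oxygen equation gives oxygen = 14*inflow + 4.
Solve 14*inflow + 4 = -52: inflow = (-52 - 4) / 14 = -4.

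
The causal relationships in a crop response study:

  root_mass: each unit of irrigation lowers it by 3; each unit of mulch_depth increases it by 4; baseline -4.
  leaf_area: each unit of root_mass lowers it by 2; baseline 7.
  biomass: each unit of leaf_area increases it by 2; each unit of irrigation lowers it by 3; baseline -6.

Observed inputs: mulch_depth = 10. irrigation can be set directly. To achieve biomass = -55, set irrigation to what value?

Substituting into the root_mass equation gives root_mass = -3*irrigation + 36.
leaf_area becomes 6*irrigation - 65.
biomass becomes 9*irrigation - 136.
Solve 9*irrigation - 136 = -55: irrigation = (-55 + 136) / 9 = 9.

irrigation = 9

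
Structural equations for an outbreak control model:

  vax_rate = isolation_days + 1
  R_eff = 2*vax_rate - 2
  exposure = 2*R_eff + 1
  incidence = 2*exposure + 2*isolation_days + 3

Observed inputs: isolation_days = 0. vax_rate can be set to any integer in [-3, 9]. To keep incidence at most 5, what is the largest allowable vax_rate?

Intervening on vax_rate fixes its value directly, overriding its dependence on isolation_days.
Substituting into the exposure equation gives exposure = 4*vax_rate - 3.
So incidence = 8*vax_rate - 3.
Require 8*vax_rate - 3 ≤ 5, so vax_rate ≤ 1.
The largest integer in [-3, 9] satisfying this is 1.

vax_rate = 1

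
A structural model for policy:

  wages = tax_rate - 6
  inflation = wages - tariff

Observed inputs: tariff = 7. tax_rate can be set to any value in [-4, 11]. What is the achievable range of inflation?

Substituting into the inflation equation gives inflation = tax_rate - 13.
Linear in tax_rate, so extremes are at the endpoints: tax_rate = -4 gives inflation = -17; tax_rate = 11 gives inflation = -2.

-17 to -2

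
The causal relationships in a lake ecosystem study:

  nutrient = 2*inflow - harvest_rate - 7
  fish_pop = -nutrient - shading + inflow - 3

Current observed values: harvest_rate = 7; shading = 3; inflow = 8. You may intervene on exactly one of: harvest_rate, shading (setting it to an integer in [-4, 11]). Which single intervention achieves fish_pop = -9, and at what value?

Intervening on harvest_rate: with other inputs at their observed values, fish_pop = harvest_rate - 7. Solving for -9 gives harvest_rate = -2, within [-4, 11].
Intervening on shading: fish_pop = -shading + 3. Reaching -9 requires shading = 12, outside [-4, 11].

set harvest_rate = -2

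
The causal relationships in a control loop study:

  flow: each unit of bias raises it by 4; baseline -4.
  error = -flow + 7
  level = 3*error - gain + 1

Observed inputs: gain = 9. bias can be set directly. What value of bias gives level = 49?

bias = -2

Substituting into the error equation gives error = -4*bias + 11.
So level = -12*bias + 25.
Solve -12*bias + 25 = 49: bias = (49 - 25) / -12 = -2.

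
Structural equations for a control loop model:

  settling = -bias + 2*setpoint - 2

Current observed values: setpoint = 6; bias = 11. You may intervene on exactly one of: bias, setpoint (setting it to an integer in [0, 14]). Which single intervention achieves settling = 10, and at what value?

Intervening on bias: with other inputs at their observed values, settling = -bias + 10. Solving for 10 gives bias = 0, within [0, 14].
Intervening on setpoint: settling = 2*setpoint - 13. Reaching 10 requires setpoint = 23/2, not an integer.

set bias = 0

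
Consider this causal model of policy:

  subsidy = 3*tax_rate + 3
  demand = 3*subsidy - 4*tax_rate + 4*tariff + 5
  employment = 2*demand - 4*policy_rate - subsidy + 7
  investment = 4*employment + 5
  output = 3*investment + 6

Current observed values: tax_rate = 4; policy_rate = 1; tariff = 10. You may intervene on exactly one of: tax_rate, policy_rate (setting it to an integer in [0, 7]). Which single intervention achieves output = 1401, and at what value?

set tax_rate = 1

Intervening on tax_rate: with other inputs at their observed values, output = 84*tax_rate + 1317. Solving for 1401 gives tax_rate = 1, within [0, 7].
Intervening on policy_rate: output = -48*policy_rate + 1701. Reaching 1401 requires policy_rate = 25/4, not an integer.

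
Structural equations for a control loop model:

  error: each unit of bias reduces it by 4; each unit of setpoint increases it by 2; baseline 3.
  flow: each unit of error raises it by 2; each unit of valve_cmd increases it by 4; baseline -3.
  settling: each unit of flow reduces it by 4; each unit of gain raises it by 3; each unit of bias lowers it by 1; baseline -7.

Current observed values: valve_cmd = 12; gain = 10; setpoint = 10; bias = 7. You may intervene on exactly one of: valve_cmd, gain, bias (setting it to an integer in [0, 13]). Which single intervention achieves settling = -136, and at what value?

set gain = 6

Intervening on valve_cmd: settling = -16*valve_cmd + 68. Reaching -136 requires valve_cmd = 51/4, not an integer.
Intervening on gain: with other inputs at their observed values, settling = 3*gain - 154. Solving for -136 gives gain = 6, within [0, 13].
Intervening on bias: settling = 31*bias - 341. Reaching -136 requires bias = 205/31, not an integer.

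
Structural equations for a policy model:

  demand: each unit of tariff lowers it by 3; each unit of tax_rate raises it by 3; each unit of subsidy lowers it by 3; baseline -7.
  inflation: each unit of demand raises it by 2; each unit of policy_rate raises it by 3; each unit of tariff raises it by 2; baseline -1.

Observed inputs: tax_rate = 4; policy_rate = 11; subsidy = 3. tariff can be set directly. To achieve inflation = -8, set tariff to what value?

tariff = 8

Substituting into the demand equation gives demand = -3*tariff - 4.
inflation becomes -4*tariff + 24.
Solve -4*tariff + 24 = -8: tariff = (-8 - 24) / -4 = 8.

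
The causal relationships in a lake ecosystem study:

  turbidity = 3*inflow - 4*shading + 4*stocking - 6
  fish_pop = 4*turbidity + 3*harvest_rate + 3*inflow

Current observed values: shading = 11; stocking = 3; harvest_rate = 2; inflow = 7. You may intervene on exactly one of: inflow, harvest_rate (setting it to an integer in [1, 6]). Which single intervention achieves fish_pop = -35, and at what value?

Intervening on inflow: fish_pop = 15*inflow - 146. Reaching -35 requires inflow = 37/5, not an integer.
Intervening on harvest_rate: with other inputs at their observed values, fish_pop = 3*harvest_rate - 47. Solving for -35 gives harvest_rate = 4, within [1, 6].

set harvest_rate = 4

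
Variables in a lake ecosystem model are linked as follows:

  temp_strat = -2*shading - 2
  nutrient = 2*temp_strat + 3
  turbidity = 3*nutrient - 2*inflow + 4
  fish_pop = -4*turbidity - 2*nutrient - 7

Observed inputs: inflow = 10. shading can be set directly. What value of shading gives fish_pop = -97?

Substituting into the nutrient equation gives nutrient = -4*shading - 1.
Substituting into the turbidity equation gives turbidity = -12*shading - 19.
Substituting into the fish_pop equation gives fish_pop = 56*shading + 71.
Solve 56*shading + 71 = -97: shading = (-97 - 71) / 56 = -3.

shading = -3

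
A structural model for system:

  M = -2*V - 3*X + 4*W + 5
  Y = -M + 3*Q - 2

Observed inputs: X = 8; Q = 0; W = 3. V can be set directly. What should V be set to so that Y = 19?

Substituting into the M equation gives M = -2*V - 7.
This gives Y = 2*V + 5.
Solve 2*V + 5 = 19: V = (19 - 5) / 2 = 7.

V = 7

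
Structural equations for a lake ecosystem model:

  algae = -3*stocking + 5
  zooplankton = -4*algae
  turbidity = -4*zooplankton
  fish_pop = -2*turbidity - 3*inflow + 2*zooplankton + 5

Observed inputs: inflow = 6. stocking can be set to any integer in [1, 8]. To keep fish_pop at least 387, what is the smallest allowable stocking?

stocking = 5

Substituting into the zooplankton equation gives zooplankton = 12*stocking - 20.
Substituting into the turbidity equation gives turbidity = -48*stocking + 80.
fish_pop becomes 120*stocking - 213.
Require 120*stocking - 213 ≥ 387, so stocking ≥ 5.
The smallest integer in [1, 8] satisfying this is 5.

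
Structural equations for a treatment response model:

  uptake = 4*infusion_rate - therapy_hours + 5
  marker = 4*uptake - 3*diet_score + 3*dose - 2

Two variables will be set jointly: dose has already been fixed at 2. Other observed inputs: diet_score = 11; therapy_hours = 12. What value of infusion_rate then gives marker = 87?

With dose held at 2:
Substituting into the uptake equation gives uptake = 4*infusion_rate - 7.
This gives marker = 16*infusion_rate - 57.
Solve 16*infusion_rate - 57 = 87: infusion_rate = (87 + 57) / 16 = 9.

infusion_rate = 9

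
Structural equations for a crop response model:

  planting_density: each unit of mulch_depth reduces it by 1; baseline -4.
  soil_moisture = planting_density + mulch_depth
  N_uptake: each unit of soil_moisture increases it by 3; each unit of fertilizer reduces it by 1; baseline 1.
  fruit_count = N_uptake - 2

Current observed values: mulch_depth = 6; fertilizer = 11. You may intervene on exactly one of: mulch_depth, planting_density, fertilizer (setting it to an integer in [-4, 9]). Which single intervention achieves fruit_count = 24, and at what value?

Intervening on mulch_depth: the paths from mulch_depth to fruit_count cancel (net effect zero), leaving fruit_count = -24; 24 is unreachable this way.
Intervening on planting_density: with other inputs at their observed values, fruit_count = 3*planting_density + 6. Solving for 24 gives planting_density = 6, within [-4, 9].
Intervening on fertilizer: fruit_count = -fertilizer - 13. Reaching 24 requires fertilizer = -37, outside [-4, 9].

set planting_density = 6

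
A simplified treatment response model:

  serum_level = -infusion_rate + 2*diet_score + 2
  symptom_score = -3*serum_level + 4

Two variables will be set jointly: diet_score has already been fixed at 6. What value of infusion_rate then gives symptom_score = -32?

With diet_score held at 6:
Substituting into the serum_level equation gives serum_level = -infusion_rate + 14.
symptom_score becomes 3*infusion_rate - 38.
Solve 3*infusion_rate - 38 = -32: infusion_rate = (-32 + 38) / 3 = 2.

infusion_rate = 2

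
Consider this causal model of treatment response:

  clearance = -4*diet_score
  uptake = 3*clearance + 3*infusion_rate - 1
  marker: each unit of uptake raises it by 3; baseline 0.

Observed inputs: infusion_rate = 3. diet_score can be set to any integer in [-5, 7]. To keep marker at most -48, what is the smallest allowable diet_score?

diet_score = 2

Substituting into the uptake equation gives uptake = -12*diet_score + 8.
So marker = -36*diet_score + 24.
Require -36*diet_score + 24 ≤ -48, so diet_score ≥ 2.
The smallest integer in [-5, 7] satisfying this is 2.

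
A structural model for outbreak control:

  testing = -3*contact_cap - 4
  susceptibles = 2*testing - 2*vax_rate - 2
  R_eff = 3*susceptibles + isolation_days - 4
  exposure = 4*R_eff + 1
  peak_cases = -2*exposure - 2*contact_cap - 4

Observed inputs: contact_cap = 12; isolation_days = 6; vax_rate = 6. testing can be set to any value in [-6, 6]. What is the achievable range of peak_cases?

Intervening on testing fixes its value directly, overriding its dependence on contact_cap.
Substituting into the susceptibles equation gives susceptibles = 2*testing - 14.
Substituting into the R_eff equation gives R_eff = 6*testing - 40.
So exposure = 24*testing - 159.
This gives peak_cases = -48*testing + 290.
Linear in testing, so extremes are at the endpoints: testing = -6 gives peak_cases = 578; testing = 6 gives peak_cases = 2.

2 to 578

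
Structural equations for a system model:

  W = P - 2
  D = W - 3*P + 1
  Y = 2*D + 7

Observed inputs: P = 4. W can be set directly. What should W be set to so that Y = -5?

W = 5

Intervening on W fixes its value directly, overriding its dependence on P.
Substituting into the D equation gives D = W - 11.
This gives Y = 2*W - 15.
Solve 2*W - 15 = -5: W = (-5 + 15) / 2 = 5.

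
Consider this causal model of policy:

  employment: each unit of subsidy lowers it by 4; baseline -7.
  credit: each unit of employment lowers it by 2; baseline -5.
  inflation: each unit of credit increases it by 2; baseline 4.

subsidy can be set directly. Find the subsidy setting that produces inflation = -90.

Substituting into the credit equation gives credit = 8*subsidy + 9.
Substituting into the inflation equation gives inflation = 16*subsidy + 22.
Solve 16*subsidy + 22 = -90: subsidy = (-90 - 22) / 16 = -7.

subsidy = -7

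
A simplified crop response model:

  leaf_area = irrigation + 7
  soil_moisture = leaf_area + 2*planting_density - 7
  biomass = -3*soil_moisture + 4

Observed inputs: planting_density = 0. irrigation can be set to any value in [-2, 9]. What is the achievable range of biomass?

-23 to 10

Substituting into the soil_moisture equation gives soil_moisture = irrigation.
biomass becomes -3*irrigation + 4.
Linear in irrigation, so extremes are at the endpoints: irrigation = -2 gives biomass = 10; irrigation = 9 gives biomass = -23.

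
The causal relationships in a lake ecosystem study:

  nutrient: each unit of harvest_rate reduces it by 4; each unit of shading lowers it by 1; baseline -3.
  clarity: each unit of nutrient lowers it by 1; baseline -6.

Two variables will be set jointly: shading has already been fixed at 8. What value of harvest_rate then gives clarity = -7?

harvest_rate = -3

With shading held at 8:
Substituting into the nutrient equation gives nutrient = -4*harvest_rate - 11.
clarity becomes 4*harvest_rate + 5.
Solve 4*harvest_rate + 5 = -7: harvest_rate = (-7 - 5) / 4 = -3.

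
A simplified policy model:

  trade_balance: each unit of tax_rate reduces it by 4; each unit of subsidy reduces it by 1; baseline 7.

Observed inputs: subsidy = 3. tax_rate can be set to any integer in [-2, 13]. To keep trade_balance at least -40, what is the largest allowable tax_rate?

Substituting into the trade_balance equation gives trade_balance = -4*tax_rate + 4.
Require -4*tax_rate + 4 ≥ -40, so tax_rate ≤ 11.
The largest integer in [-2, 13] satisfying this is 11.

tax_rate = 11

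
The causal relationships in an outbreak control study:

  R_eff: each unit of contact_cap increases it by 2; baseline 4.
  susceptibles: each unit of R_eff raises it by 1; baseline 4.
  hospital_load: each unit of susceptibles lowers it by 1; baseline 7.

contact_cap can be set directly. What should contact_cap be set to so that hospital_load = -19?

Substituting into the susceptibles equation gives susceptibles = 2*contact_cap + 8.
Substituting into the hospital_load equation gives hospital_load = -2*contact_cap - 1.
Solve -2*contact_cap - 1 = -19: contact_cap = (-19 + 1) / -2 = 9.

contact_cap = 9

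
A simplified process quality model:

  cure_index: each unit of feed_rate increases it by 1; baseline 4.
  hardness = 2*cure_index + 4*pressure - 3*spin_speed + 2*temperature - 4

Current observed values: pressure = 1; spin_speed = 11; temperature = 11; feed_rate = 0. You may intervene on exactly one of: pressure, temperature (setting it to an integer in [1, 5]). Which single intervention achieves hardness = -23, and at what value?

set temperature = 1

Intervening on pressure: hardness = 4*pressure - 7. Reaching -23 requires pressure = -4, outside [1, 5].
Intervening on temperature: with other inputs at their observed values, hardness = 2*temperature - 25. Solving for -23 gives temperature = 1, within [1, 5].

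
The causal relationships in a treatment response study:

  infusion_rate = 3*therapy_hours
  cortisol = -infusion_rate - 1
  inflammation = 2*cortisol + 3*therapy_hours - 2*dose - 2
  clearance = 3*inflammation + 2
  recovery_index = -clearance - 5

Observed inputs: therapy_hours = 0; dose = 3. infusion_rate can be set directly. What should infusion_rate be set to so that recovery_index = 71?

infusion_rate = 8

Intervening on infusion_rate fixes its value directly, overriding its dependence on therapy_hours.
Substituting into the inflammation equation gives inflammation = -2*infusion_rate - 10.
clearance becomes -6*infusion_rate - 28.
Substituting into the recovery_index equation gives recovery_index = 6*infusion_rate + 23.
Solve 6*infusion_rate + 23 = 71: infusion_rate = (71 - 23) / 6 = 8.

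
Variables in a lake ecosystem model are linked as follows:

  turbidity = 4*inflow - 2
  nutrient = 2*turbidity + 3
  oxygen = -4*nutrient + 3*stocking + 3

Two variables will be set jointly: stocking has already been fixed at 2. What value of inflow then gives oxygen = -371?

With stocking held at 2:
Substituting into the nutrient equation gives nutrient = 8*inflow - 1.
This gives oxygen = -32*inflow + 13.
Solve -32*inflow + 13 = -371: inflow = (-371 - 13) / -32 = 12.

inflow = 12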